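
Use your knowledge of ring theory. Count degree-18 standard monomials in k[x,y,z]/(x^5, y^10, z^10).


Need i<5, j<10, k<10 with i+j+k=18.
For each i, j ranges over max(0,18-i-9)..min(9,18-i):
  i=0: j in [9,9] -> 1
  i=1: j in [8,9] -> 2
  i=2: j in [7,9] -> 3
  i=3: j in [6,9] -> 4
  i=4: j in [5,9] -> 5
H(18) = 1+2+3+4+5 = 15


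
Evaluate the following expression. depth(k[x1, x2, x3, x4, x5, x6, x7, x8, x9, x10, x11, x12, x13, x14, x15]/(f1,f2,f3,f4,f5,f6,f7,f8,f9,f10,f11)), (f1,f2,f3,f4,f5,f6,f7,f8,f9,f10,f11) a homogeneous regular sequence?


depth(R)=15
depth(R/I)=15-11=4


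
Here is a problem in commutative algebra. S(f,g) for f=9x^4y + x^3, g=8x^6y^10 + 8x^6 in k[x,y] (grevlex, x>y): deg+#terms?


LT(f)=9x^4y, LT(g)=8x^6y^10
lcm(LM)=x^6y^10
S(f,g) (scaled by 72 to clear denominators) = 8x^2y^9*f - 9*g = 8x^5y^9 - 72x^6
2 terms, deg 14.
14+2=16


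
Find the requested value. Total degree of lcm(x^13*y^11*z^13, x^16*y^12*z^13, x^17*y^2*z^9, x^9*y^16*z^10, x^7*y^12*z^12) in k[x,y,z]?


lcm = componentwise max:
x: max(13,16,17,9,7)=17
y: max(11,12,2,16,12)=16
z: max(13,13,9,10,12)=13
Total=17+16+13=46


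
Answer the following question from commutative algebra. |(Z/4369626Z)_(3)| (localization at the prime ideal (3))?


3-primary part: 4369626=3^10*74
Size=3^10=59049


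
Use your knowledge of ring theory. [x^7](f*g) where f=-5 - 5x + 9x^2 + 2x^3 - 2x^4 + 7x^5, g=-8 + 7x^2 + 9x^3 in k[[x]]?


[x^7] = sum a_i*b_j, i+j=7
  -2*9=-18
  7*7=49
Sum=31


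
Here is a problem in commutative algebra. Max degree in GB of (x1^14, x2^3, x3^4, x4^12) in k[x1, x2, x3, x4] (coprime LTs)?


Pure powers, coprime LTs => already GB.
Degrees: 14, 3, 4, 12
Max=14


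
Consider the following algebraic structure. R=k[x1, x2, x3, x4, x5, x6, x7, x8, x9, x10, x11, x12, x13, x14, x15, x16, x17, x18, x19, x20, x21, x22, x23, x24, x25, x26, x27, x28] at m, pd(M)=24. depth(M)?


pd+depth=depth(R)=28
depth=28-24=4


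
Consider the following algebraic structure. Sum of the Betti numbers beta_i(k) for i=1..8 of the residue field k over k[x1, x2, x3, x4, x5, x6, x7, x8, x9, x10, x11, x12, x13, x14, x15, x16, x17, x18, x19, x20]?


Koszul resolution: beta_i(k)=C(n,i), n=20
C(20,1)=20, C(20,2)=190, C(20,3)=1140, C(20,4)=4845, C(20,5)=15504, C(20,6)=38760, C(20,7)=77520, C(20,8)=125970
Sum=263949


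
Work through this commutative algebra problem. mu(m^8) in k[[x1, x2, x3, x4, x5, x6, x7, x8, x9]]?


C(n+d-1,d)=C(16,8)=12870


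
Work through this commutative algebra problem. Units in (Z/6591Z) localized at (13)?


Local ring = Z/2197Z.
phi(2197) = 13^2*(13-1) = 2028


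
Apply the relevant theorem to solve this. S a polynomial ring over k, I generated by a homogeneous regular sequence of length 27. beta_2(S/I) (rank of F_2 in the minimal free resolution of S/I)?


Regular sequence => Koszul complex is the minimal free resolution.
Syz_1 minimally generated by Koszul relations f_i*e_j - f_j*e_i (i<j): mu(Syz_1) = beta_2 = C(m,2) = m(m-1)/2
m=27
27*26/2 = 351


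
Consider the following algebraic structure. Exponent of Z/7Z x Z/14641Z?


Exponent = lcm of the cyclic orders; pairwise coprime => product.
7^1*11^4=7*14641=102487


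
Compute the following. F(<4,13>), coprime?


gcd(4,13)=1 => F=ab-a-b=4*13-4-13=52-17=35


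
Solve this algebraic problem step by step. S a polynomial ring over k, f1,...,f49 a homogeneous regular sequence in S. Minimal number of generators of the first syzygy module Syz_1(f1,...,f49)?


Regular sequence => Koszul complex is the minimal free resolution.
Syz_1 minimally generated by Koszul relations f_i*e_j - f_j*e_i (i<j): mu(Syz_1) = beta_2 = C(m,2) = m(m-1)/2
m=49
49*48/2 = 1176


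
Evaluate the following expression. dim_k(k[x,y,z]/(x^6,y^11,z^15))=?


Basis: x^iy^jz^k, i<6,j<11,k<15
6*11*15=990


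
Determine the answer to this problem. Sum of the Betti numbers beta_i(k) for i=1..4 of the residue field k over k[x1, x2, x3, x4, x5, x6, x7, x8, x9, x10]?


Koszul resolution: beta_i(k)=C(n,i), n=10
C(10,1)=10, C(10,2)=45, C(10,3)=120, C(10,4)=210
Sum=385


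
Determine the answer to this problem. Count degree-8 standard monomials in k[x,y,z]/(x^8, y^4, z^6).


Need i<8, j<4, k<6 with i+j+k=8.
For each i, j ranges over max(0,8-i-5)..min(3,8-i):
  i=0: j in [3,3] -> 1
  i=1: j in [2,3] -> 2
  i=2: j in [1,3] -> 3
  i=3: j in [0,3] -> 4
  i=4: j in [0,3] -> 4
  i=5: j in [0,3] -> 4
  i=6: j in [0,2] -> 3
  i=7: j in [0,1] -> 2
H(8) = 1+2+3+4+4+4+3+2 = 23


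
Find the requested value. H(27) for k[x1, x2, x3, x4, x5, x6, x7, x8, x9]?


C(d+n-1,n-1)=C(35,8)=23535820


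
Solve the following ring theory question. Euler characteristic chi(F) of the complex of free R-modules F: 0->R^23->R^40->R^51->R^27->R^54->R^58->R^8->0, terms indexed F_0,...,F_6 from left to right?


chi = sum (-1)^i * rank:
(-1)^0*23=23
(-1)^1*40=-40
(-1)^2*51=51
(-1)^3*27=-27
(-1)^4*54=54
(-1)^5*58=-58
(-1)^6*8=8
chi=11


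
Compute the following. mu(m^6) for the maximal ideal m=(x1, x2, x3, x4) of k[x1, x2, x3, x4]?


Graded Nakayama: mu(m^d) = dim_k (m^d/m^(d+1)) = #degree-6 monomials in 4 vars
C(n+d-1,d)=C(9,6)=84


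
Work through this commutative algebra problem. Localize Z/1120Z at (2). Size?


2-primary part: 1120=2^5*35
Size=2^5=32


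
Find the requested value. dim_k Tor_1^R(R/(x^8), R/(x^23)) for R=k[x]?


Tor_1(R/I,R/J)=(I cap J)/IJ=(x^23)/(x^31)
dim=31-23=min(8,23)=8


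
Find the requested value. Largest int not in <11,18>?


gcd(11,18)=1 => F=ab-a-b=11*18-11-18=198-29=169


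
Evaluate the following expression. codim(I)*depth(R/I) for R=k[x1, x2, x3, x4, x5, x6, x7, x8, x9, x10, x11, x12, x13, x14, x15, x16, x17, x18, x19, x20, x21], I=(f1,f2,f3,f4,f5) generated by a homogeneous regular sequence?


codim=5, depth=dim(R/I)=21-5=16
Product=5*16=80


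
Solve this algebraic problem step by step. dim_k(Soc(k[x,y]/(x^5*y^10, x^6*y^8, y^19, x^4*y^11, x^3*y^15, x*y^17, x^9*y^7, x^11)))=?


Socle = ann(m) = span of standard monomials u with x*u, y*u in I (staircase corners).
Minimal generators: x^11, x^9*y^7, x^6*y^8, x^5*y^10, x^4*y^11, x^3*y^15, x*y^17, y^19
Corners: y^18, x^2y^16, x^3y^14, x^4y^10, x^5y^9, x^8y^7, x^10y^6
Socle dim=7


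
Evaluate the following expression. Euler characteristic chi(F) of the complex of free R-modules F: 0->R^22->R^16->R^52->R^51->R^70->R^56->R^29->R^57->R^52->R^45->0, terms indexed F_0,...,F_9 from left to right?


chi = sum (-1)^i * rank:
(-1)^0*22=22
(-1)^1*16=-16
(-1)^2*52=52
(-1)^3*51=-51
(-1)^4*70=70
(-1)^5*56=-56
(-1)^6*29=29
(-1)^7*57=-57
(-1)^8*52=52
(-1)^9*45=-45
chi=0


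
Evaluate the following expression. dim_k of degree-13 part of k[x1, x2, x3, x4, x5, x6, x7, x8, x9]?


C(d+n-1,n-1)=C(21,8)=203490


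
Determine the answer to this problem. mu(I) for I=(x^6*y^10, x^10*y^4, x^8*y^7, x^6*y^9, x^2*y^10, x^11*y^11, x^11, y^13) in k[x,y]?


Remove redundant (divisible by others).
x^11*y^11 redundant.
x^6*y^10 redundant.
Min: x^11, x^10*y^4, x^8*y^7, x^6*y^9, x^2*y^10, y^13
Count=6


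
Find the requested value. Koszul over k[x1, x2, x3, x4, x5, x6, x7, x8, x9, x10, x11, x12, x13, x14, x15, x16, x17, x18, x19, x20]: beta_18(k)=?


C(n,i)=C(20,18)=190


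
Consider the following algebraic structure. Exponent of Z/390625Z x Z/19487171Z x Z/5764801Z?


Exponent = lcm of the cyclic orders; pairwise coprime => product.
5^8*11^7*7^8=390625*19487171*5764801=43882680807801171875


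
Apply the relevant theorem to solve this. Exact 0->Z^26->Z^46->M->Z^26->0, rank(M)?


Alt sum=0:
(-1)^0*26 + (-1)^1*46 + (-1)^2*? + (-1)^3*26=0
rank(M)=46


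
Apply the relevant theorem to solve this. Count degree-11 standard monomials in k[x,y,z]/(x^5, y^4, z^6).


Need i<5, j<4, k<6 with i+j+k=11.
For each i, j ranges over max(0,11-i-5)..min(3,11-i):
  i=0: j in [6,3] -> 0
  i=1: j in [5,3] -> 0
  i=2: j in [4,3] -> 0
  i=3: j in [3,3] -> 1
  i=4: j in [2,3] -> 2
H(11) = 0+0+0+1+2 = 3


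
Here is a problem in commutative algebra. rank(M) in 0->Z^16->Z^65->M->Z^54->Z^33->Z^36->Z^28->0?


Alt sum=0:
(-1)^0*16 + (-1)^1*65 + (-1)^2*? + (-1)^3*54 + (-1)^4*33 + (-1)^5*36 + (-1)^6*28=0
rank(M)=78


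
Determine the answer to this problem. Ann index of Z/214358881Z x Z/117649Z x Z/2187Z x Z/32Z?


Exponent = lcm of the cyclic orders; pairwise coprime => product.
11^8*7^6*3^7*2^5=214358881*117649*2187*32=1764934053625977696


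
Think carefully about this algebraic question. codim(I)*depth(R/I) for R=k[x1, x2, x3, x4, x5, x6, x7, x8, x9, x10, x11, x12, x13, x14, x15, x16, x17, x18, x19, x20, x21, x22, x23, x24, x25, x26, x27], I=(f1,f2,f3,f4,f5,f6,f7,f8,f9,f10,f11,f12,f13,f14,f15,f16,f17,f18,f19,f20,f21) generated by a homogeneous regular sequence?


codim=21, depth=dim(R/I)=27-21=6
Product=21*6=126


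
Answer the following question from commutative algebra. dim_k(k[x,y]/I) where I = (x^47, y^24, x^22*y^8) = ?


k[x,y]/I, I = (x^47, y^24, x^22*y^8)
Rect: 47x24=1128. Corner: (47-22)x(24-8)=400.
dim = 1128-400 = 728


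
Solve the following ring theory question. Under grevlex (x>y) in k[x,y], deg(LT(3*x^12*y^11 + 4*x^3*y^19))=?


LT: 3*x^12*y^11
deg_x=12, deg_y=11
Total=12+11=23


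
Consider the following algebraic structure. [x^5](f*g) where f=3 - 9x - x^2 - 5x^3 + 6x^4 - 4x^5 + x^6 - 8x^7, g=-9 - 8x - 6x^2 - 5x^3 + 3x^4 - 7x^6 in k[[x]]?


[x^5] = sum a_i*b_j, i+j=5
  -9*3=-27
  -1*-5=5
  -5*-6=30
  6*-8=-48
  -4*-9=36
Sum=-4


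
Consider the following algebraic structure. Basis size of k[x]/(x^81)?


Basis: 1,x,...,x^80
dim=81


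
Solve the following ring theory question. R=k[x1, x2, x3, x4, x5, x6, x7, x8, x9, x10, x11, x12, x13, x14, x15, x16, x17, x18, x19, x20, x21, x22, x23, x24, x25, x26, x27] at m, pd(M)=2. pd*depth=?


pd+depth=27
depth=27-2=25
pd*depth=2*25=50


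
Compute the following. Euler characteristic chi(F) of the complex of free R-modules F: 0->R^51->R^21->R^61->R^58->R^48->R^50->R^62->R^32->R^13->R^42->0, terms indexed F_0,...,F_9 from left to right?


chi = sum (-1)^i * rank:
(-1)^0*51=51
(-1)^1*21=-21
(-1)^2*61=61
(-1)^3*58=-58
(-1)^4*48=48
(-1)^5*50=-50
(-1)^6*62=62
(-1)^7*32=-32
(-1)^8*13=13
(-1)^9*42=-42
chi=32


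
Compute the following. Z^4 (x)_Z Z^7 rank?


rank(M(x)N) = rank(M)*rank(N)
4*7 = 28


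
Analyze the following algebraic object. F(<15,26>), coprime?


gcd(15,26)=1 => F=ab-a-b=15*26-15-26=390-41=349


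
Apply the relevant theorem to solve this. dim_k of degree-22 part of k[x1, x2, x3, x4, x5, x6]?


C(d+n-1,n-1)=C(27,5)=80730


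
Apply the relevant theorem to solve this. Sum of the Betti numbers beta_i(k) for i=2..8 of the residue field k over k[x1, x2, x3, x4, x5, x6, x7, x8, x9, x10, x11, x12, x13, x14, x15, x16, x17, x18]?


Koszul resolution: beta_i(k)=C(n,i), n=18
C(18,2)=153, C(18,3)=816, C(18,4)=3060, C(18,5)=8568, C(18,6)=18564, C(18,7)=31824, C(18,8)=43758
Sum=106743


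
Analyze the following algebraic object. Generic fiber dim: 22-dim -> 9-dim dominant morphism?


dim(fiber)=dim(X)-dim(Y)=22-9=13


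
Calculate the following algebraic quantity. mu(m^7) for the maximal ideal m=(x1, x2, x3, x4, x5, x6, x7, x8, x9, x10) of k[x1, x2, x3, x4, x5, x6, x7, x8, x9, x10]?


Graded Nakayama: mu(m^d) = dim_k (m^d/m^(d+1)) = #degree-7 monomials in 10 vars
C(n+d-1,d)=C(16,7)=11440


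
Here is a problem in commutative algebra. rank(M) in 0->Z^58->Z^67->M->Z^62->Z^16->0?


Alt sum=0:
(-1)^0*58 + (-1)^1*67 + (-1)^2*? + (-1)^3*62 + (-1)^4*16=0
rank(M)=55


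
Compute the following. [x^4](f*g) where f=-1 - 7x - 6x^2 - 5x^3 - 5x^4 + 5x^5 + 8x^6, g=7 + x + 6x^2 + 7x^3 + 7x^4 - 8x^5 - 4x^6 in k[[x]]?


[x^4] = sum a_i*b_j, i+j=4
  -1*7=-7
  -7*7=-49
  -6*6=-36
  -5*1=-5
  -5*7=-35
Sum=-132


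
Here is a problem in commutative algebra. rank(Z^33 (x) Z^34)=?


rank(M(x)N) = rank(M)*rank(N)
33*34 = 1122


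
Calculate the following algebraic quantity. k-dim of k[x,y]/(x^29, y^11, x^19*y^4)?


k[x,y]/I, I = (x^29, y^11, x^19*y^4)
Rect: 29x11=319. Corner: (29-19)x(11-4)=70.
dim = 319-70 = 249


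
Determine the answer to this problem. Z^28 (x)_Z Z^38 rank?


rank(M(x)N) = rank(M)*rank(N)
28*38 = 1064


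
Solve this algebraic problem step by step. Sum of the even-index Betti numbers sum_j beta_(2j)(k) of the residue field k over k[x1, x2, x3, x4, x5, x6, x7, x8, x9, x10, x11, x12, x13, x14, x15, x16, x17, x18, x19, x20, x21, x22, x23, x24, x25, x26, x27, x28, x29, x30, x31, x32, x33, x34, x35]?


Koszul resolution: beta_i(k)=C(n,i), n=35
sum_even C(35,i) = 2^(n-1) = 2^34 = 17179869184


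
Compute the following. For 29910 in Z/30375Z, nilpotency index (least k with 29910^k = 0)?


29910^k mod 30375:
k=1: 29910
k=2: 3600
k=3: 27000
k=4: 20250
k=5: 0
First zero at k = 5


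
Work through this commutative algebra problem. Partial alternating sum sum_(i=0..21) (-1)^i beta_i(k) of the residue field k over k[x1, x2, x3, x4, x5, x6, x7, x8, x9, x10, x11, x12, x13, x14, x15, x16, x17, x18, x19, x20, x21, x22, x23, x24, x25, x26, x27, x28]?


Koszul resolution: beta_i(k)=C(n,i), n=28
sum_(i=0..p) (-1)^i C(n,i) = (-1)^p C(n-1,p)
(-1)^21*C(27,21) = (-1)^21*296010 = -296010


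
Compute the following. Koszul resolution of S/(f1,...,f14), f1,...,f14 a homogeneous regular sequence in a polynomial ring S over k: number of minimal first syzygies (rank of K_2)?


Regular sequence => Koszul complex is the minimal free resolution.
Syz_1 minimally generated by Koszul relations f_i*e_j - f_j*e_i (i<j): mu(Syz_1) = beta_2 = C(m,2) = m(m-1)/2
m=14
14*13/2 = 91


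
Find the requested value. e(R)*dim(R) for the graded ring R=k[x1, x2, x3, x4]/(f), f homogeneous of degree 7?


e(R)=deg(f)=7, dim(R)=4-1=3
e*dim=7*3=21


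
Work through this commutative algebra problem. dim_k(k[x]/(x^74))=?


Basis: 1,x,...,x^73
dim=74


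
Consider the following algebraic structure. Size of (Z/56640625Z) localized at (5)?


5-primary part: 56640625=5^9*29
Size=5^9=1953125


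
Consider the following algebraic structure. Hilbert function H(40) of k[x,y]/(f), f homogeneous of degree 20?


H(t)=d for t>=d-1.
d=20, t=40
H(40)=20


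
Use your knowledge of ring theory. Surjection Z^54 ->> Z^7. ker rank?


rank(ker) = 54-7 = 47


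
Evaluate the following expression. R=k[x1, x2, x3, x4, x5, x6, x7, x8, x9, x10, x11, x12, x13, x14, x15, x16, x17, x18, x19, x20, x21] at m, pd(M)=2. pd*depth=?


pd+depth=21
depth=21-2=19
pd*depth=2*19=38


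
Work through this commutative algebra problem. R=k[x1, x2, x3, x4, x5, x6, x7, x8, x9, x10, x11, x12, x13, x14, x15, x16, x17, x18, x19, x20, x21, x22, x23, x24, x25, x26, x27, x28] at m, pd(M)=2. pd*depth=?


pd+depth=28
depth=28-2=26
pd*depth=2*26=52


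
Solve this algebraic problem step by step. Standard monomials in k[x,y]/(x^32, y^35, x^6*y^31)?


k[x,y]/I, I = (x^32, y^35, x^6*y^31)
Rect: 32x35=1120. Corner: (32-6)x(35-31)=104.
dim = 1120-104 = 1016


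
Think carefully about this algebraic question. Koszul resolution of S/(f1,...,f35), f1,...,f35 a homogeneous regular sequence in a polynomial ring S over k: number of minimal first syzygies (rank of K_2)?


Regular sequence => Koszul complex is the minimal free resolution.
Syz_1 minimally generated by Koszul relations f_i*e_j - f_j*e_i (i<j): mu(Syz_1) = beta_2 = C(m,2) = m(m-1)/2
m=35
35*34/2 = 595


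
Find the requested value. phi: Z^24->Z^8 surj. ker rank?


rank(ker) = 24-8 = 16


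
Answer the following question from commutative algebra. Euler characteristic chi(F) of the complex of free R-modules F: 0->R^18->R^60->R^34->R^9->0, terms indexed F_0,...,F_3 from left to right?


chi = sum (-1)^i * rank:
(-1)^0*18=18
(-1)^1*60=-60
(-1)^2*34=34
(-1)^3*9=-9
chi=-17


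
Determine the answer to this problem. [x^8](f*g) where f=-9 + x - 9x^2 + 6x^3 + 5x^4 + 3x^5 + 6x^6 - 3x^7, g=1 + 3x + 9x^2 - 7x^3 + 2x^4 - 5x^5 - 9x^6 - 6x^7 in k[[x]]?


[x^8] = sum a_i*b_j, i+j=8
  1*-6=-6
  -9*-9=81
  6*-5=-30
  5*2=10
  3*-7=-21
  6*9=54
  -3*3=-9
Sum=79


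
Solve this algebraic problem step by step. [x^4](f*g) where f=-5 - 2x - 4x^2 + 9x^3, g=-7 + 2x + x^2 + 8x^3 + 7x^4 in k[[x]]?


[x^4] = sum a_i*b_j, i+j=4
  -5*7=-35
  -2*8=-16
  -4*1=-4
  9*2=18
Sum=-37


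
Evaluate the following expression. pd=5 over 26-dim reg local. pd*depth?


pd+depth=26
depth=26-5=21
pd*depth=5*21=105


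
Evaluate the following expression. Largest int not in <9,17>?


gcd(9,17)=1 => F=ab-a-b=9*17-9-17=153-26=127


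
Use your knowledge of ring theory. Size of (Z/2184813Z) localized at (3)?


3-primary part: 2184813=3^10*37
Size=3^10=59049


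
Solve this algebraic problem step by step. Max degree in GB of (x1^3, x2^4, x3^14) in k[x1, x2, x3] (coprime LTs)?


Pure powers, coprime LTs => already GB.
Degrees: 3, 4, 14
Max=14


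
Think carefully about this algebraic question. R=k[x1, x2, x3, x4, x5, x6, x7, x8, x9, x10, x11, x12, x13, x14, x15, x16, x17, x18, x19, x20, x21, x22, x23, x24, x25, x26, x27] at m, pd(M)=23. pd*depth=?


pd+depth=27
depth=27-23=4
pd*depth=23*4=92


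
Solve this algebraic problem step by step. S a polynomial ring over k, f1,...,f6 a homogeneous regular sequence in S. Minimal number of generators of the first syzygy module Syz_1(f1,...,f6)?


Regular sequence => Koszul complex is the minimal free resolution.
Syz_1 minimally generated by Koszul relations f_i*e_j - f_j*e_i (i<j): mu(Syz_1) = beta_2 = C(m,2) = m(m-1)/2
m=6
6*5/2 = 15


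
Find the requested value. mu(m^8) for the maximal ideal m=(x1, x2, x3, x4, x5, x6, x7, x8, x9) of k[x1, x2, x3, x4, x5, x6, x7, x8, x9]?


Graded Nakayama: mu(m^d) = dim_k (m^d/m^(d+1)) = #degree-8 monomials in 9 vars
C(n+d-1,d)=C(16,8)=12870


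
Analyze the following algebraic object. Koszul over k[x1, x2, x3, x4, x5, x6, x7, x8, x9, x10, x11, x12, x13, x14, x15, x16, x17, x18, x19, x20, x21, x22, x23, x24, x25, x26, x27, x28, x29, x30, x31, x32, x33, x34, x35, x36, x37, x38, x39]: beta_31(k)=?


C(n,i)=C(39,31)=61523748


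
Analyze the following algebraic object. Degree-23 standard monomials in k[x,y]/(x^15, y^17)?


k[x,y], I = (x^15, y^17), d = 23
Need i < 15 and d-i < 17.
Range: 7 <= i <= 14.
H(23) = 8


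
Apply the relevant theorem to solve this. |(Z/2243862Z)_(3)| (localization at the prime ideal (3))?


3-primary part: 2243862=3^10*38
Size=3^10=59049


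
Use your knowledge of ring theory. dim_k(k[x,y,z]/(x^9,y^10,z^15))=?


Basis: x^iy^jz^k, i<9,j<10,k<15
9*10*15=1350


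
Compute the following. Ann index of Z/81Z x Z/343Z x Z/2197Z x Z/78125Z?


Exponent = lcm of the cyclic orders; pairwise coprime => product.
3^4*7^3*13^3*5^7=81*343*2197*78125=4768691484375


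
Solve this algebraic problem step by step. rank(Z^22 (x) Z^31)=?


rank(M(x)N) = rank(M)*rank(N)
22*31 = 682


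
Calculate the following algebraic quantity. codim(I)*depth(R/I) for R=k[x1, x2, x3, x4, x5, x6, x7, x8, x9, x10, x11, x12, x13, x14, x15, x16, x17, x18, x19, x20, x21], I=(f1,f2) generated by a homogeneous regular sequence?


codim=2, depth=dim(R/I)=21-2=19
Product=2*19=38


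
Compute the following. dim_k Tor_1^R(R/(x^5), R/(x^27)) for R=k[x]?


Tor_1(R/I,R/J)=(I cap J)/IJ=(x^27)/(x^32)
dim=32-27=min(5,27)=5


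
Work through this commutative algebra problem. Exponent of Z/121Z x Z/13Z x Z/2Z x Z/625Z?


Exponent = lcm of the cyclic orders; pairwise coprime => product.
11^2*13^1*2^1*5^4=121*13*2*625=1966250


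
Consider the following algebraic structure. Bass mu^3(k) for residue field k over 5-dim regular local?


C(n,i)=C(5,3)=10


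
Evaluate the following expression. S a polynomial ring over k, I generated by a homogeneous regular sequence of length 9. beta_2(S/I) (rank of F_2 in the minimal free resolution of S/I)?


Regular sequence => Koszul complex is the minimal free resolution.
Syz_1 minimally generated by Koszul relations f_i*e_j - f_j*e_i (i<j): mu(Syz_1) = beta_2 = C(m,2) = m(m-1)/2
m=9
9*8/2 = 36


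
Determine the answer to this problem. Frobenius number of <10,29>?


gcd(10,29)=1 => F=ab-a-b=10*29-10-29=290-39=251


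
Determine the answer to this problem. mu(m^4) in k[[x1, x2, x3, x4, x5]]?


C(n+d-1,d)=C(8,4)=70


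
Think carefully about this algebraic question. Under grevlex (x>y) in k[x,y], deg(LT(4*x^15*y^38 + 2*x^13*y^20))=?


LT: 4*x^15*y^38
deg_x=15, deg_y=38
Total=15+38=53


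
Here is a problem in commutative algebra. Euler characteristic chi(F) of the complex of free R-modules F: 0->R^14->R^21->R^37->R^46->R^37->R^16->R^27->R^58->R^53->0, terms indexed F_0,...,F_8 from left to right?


chi = sum (-1)^i * rank:
(-1)^0*14=14
(-1)^1*21=-21
(-1)^2*37=37
(-1)^3*46=-46
(-1)^4*37=37
(-1)^5*16=-16
(-1)^6*27=27
(-1)^7*58=-58
(-1)^8*53=53
chi=27


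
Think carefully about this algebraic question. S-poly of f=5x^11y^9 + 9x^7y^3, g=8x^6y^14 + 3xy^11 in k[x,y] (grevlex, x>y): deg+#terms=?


LT(f)=5x^11y^9, LT(g)=8x^6y^14
lcm(LM)=x^11y^14
S(f,g) (scaled by 40 to clear denominators) = 8y^5*f - 5x^5*g = -15x^6y^11 + 72x^7y^8
2 terms, deg 17.
17+2=19


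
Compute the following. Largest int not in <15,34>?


gcd(15,34)=1 => F=ab-a-b=15*34-15-34=510-49=461


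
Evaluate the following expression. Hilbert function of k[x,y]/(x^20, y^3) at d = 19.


k[x,y], I = (x^20, y^3), d = 19
Need i < 20 and d-i < 3.
Range: 17 <= i <= 19.
H(19) = 3


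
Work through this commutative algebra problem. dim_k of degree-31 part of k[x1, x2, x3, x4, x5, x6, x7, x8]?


C(d+n-1,n-1)=C(38,7)=12620256


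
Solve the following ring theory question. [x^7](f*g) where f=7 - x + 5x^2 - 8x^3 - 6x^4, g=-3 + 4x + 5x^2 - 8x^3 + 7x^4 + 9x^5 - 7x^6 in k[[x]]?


[x^7] = sum a_i*b_j, i+j=7
  -1*-7=7
  5*9=45
  -8*7=-56
  -6*-8=48
Sum=44


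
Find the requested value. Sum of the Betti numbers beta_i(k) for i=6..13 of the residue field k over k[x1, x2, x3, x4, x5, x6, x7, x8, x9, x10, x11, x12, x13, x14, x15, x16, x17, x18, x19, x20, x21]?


Koszul resolution: beta_i(k)=C(n,i), n=21
C(21,6)=54264, C(21,7)=116280, C(21,8)=203490, C(21,9)=293930, C(21,10)=352716, C(21,11)=352716, C(21,12)=293930, C(21,13)=203490
Sum=1870816


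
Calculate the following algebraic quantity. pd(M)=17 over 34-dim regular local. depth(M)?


pd+depth=depth(R)=34
depth=34-17=17


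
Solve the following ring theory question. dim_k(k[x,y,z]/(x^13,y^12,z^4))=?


Basis: x^iy^jz^k, i<13,j<12,k<4
13*12*4=624


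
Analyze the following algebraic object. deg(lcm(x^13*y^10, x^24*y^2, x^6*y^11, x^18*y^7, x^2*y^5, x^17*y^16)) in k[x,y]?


lcm = componentwise max:
x: max(13,24,6,18,2,17)=24
y: max(10,2,11,7,5,16)=16
Total=24+16=40


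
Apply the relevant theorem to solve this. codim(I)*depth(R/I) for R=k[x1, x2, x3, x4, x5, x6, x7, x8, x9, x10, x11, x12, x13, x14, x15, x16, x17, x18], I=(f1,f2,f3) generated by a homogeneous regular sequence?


codim=3, depth=dim(R/I)=18-3=15
Product=3*15=45


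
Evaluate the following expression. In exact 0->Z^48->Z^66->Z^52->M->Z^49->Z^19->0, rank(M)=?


Alt sum=0:
(-1)^0*48 + (-1)^1*66 + (-1)^2*52 + (-1)^3*? + (-1)^4*49 + (-1)^5*19=0
rank(M)=64


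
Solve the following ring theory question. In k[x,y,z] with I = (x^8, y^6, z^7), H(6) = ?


Need i<8, j<6, k<7 with i+j+k=6.
For each i, j ranges over max(0,6-i-6)..min(5,6-i):
  i=0: j in [0,5] -> 6
  i=1: j in [0,5] -> 6
  i=2: j in [0,4] -> 5
  i=3: j in [0,3] -> 4
  i=4: j in [0,2] -> 3
  i=5: j in [0,1] -> 2
  i=6: j in [0,0] -> 1
H(6) = 6+6+5+4+3+2+1 = 27


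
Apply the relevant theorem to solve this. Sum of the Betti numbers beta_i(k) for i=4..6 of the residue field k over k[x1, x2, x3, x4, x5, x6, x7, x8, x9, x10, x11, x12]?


Koszul resolution: beta_i(k)=C(n,i), n=12
C(12,4)=495, C(12,5)=792, C(12,6)=924
Sum=2211


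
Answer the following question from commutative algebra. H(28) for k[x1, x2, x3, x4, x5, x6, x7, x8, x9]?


C(d+n-1,n-1)=C(36,8)=30260340


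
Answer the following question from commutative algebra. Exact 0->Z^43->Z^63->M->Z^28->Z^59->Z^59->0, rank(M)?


Alt sum=0:
(-1)^0*43 + (-1)^1*63 + (-1)^2*? + (-1)^3*28 + (-1)^4*59 + (-1)^5*59=0
rank(M)=48


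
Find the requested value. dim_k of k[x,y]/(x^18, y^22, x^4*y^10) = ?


k[x,y]/I, I = (x^18, y^22, x^4*y^10)
Rect: 18x22=396. Corner: (18-4)x(22-10)=168.
dim = 396-168 = 228


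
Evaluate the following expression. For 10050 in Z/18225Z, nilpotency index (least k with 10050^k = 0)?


10050^k mod 18225:
k=1: 10050
k=2: 17775
k=3: 15525
k=4: 2025
k=5: 12150
k=6: 0
First zero at k = 6


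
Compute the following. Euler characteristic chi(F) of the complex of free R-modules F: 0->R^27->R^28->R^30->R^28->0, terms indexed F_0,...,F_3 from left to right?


chi = sum (-1)^i * rank:
(-1)^0*27=27
(-1)^1*28=-28
(-1)^2*30=30
(-1)^3*28=-28
chi=1


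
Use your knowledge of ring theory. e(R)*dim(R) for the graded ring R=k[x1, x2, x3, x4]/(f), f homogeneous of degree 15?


e(R)=deg(f)=15, dim(R)=4-1=3
e*dim=15*3=45


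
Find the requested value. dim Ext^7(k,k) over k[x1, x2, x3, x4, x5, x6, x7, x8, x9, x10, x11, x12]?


C(n,i)=C(12,7)=792


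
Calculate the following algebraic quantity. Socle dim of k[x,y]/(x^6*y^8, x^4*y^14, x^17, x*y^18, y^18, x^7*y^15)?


Socle = ann(m) = span of standard monomials u with x*u, y*u in I (staircase corners).
Redundant generators: x^7*y^15, x*y^18
Minimal generators: x^17, x^6*y^8, x^4*y^14, y^18
Corners: x^3y^17, x^5y^13, x^16y^7
Socle dim=3


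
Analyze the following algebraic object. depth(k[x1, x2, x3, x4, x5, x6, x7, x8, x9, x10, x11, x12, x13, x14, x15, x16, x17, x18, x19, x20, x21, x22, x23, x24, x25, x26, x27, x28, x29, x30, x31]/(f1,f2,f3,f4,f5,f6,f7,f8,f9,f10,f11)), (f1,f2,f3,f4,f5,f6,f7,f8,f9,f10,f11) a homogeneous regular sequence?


depth(R)=31
depth(R/I)=31-11=20


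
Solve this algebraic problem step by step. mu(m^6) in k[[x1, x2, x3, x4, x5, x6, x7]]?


C(n+d-1,d)=C(12,6)=924


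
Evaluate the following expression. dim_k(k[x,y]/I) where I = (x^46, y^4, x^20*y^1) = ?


k[x,y]/I, I = (x^46, y^4, x^20*y^1)
Rect: 46x4=184. Corner: (46-20)x(4-1)=78.
dim = 184-78 = 106


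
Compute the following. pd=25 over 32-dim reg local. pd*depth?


pd+depth=32
depth=32-25=7
pd*depth=25*7=175


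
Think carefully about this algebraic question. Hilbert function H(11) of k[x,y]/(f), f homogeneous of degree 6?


H(t)=d for t>=d-1.
d=6, t=11
H(11)=6


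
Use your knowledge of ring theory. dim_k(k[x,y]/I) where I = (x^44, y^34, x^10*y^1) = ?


k[x,y]/I, I = (x^44, y^34, x^10*y^1)
Rect: 44x34=1496. Corner: (44-10)x(34-1)=1122.
dim = 1496-1122 = 374


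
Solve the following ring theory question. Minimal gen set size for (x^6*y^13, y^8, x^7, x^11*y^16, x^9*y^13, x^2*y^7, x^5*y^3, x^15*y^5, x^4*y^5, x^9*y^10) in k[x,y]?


Remove redundant (divisible by others).
x^6*y^13 redundant.
x^9*y^10 redundant.
x^11*y^16 redundant.
x^9*y^13 redundant.
x^15*y^5 redundant.
Min: x^7, x^5*y^3, x^4*y^5, x^2*y^7, y^8
Count=5


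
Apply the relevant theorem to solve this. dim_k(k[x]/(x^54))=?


Basis: 1,x,...,x^53
dim=54


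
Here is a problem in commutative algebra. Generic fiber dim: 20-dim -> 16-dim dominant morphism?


dim(fiber)=dim(X)-dim(Y)=20-16=4


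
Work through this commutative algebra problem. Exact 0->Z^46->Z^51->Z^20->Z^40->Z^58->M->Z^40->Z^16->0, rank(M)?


Alt sum=0:
(-1)^0*46 + (-1)^1*51 + (-1)^2*20 + (-1)^3*40 + (-1)^4*58 + (-1)^5*? + (-1)^6*40 + (-1)^7*16=0
rank(M)=57


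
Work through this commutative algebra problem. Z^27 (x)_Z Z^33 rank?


rank(M(x)N) = rank(M)*rank(N)
27*33 = 891


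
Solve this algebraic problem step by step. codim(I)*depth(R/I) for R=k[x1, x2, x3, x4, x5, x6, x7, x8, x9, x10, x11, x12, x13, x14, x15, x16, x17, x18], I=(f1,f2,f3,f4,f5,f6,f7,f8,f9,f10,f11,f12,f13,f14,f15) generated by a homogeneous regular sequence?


codim=15, depth=dim(R/I)=18-15=3
Product=15*3=45


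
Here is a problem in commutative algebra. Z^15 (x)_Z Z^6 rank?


rank(M(x)N) = rank(M)*rank(N)
15*6 = 90


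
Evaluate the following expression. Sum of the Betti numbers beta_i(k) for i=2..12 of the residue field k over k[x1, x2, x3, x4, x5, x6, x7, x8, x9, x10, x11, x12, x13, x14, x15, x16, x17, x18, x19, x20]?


Koszul resolution: beta_i(k)=C(n,i), n=20
C(20,2)=190, C(20,3)=1140, C(20,4)=4845, C(20,5)=15504, C(20,6)=38760, C(20,7)=77520, C(20,8)=125970, C(20,9)=167960, C(20,10)=184756, C(20,11)=167960, C(20,12)=125970
Sum=910575


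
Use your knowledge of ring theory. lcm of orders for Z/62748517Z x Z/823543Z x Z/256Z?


Exponent = lcm of the cyclic orders; pairwise coprime => product.
13^7*7^7*2^8=62748517*823543*256=13229082095547136


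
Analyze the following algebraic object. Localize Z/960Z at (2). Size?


2-primary part: 960=2^6*15
Size=2^6=64


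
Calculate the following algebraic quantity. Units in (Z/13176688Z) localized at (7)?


Local ring = Z/823543Z.
phi(823543) = 7^6*(7-1) = 705894


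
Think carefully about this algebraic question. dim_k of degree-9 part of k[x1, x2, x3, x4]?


C(d+n-1,n-1)=C(12,3)=220


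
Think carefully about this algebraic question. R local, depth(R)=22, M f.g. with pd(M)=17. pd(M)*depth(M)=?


pd+depth=22
depth=22-17=5
pd*depth=17*5=85


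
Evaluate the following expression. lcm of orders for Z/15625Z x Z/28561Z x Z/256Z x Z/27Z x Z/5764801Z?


Exponent = lcm of the cyclic orders; pairwise coprime => product.
5^6*13^4*2^8*3^3*7^8=15625*28561*256*27*5764801=17782035986988000000


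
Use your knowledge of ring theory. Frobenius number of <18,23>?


gcd(18,23)=1 => F=ab-a-b=18*23-18-23=414-41=373


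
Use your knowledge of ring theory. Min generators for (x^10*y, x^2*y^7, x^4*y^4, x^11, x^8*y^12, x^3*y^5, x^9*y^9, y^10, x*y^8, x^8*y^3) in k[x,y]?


Remove redundant (divisible by others).
x^8*y^12 redundant.
x^9*y^9 redundant.
Min: x^11, x^10*y, x^8*y^3, x^4*y^4, x^3*y^5, x^2*y^7, x*y^8, y^10
Count=8


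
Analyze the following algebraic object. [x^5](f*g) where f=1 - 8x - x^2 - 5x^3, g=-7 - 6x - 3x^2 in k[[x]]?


[x^5] = sum a_i*b_j, i+j=5
  -5*-3=15
Sum=15


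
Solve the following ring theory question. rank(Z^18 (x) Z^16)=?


rank(M(x)N) = rank(M)*rank(N)
18*16 = 288


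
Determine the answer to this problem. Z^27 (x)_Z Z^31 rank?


rank(M(x)N) = rank(M)*rank(N)
27*31 = 837


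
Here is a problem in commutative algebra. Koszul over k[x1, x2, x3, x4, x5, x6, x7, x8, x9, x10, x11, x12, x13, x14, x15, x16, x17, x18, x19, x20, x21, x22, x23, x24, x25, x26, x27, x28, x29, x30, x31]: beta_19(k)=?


C(n,i)=C(31,19)=141120525


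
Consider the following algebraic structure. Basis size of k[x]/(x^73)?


Basis: 1,x,...,x^72
dim=73


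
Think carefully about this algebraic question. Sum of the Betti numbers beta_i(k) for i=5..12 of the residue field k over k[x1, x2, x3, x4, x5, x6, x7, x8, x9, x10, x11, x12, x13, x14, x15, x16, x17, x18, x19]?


Koszul resolution: beta_i(k)=C(n,i), n=19
C(19,5)=11628, C(19,6)=27132, C(19,7)=50388, C(19,8)=75582, C(19,9)=92378, C(19,10)=92378, C(19,11)=75582, C(19,12)=50388
Sum=475456


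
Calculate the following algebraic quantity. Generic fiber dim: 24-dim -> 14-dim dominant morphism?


dim(fiber)=dim(X)-dim(Y)=24-14=10


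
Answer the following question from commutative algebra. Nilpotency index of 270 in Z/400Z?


270^k mod 400:
k=1: 270
k=2: 100
k=3: 200
k=4: 0
First zero at k = 4


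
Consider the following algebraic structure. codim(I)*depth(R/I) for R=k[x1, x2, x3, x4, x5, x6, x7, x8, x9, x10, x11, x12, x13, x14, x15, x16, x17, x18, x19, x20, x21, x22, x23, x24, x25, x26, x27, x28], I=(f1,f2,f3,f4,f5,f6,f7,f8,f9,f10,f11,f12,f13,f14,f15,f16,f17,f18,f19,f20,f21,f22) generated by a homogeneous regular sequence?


codim=22, depth=dim(R/I)=28-22=6
Product=22*6=132


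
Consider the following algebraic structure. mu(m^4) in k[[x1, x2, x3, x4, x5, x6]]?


C(n+d-1,d)=C(9,4)=126


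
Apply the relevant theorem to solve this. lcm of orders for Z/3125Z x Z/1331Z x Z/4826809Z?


Exponent = lcm of the cyclic orders; pairwise coprime => product.
5^5*11^3*13^6=3125*1331*4826809=20076508684375


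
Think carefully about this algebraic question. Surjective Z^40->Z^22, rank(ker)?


rank(ker) = 40-22 = 18


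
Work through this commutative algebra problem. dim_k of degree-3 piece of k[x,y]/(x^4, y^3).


k[x,y], I = (x^4, y^3), d = 3
Need i < 4 and d-i < 3.
Range: 1 <= i <= 3.
H(3) = 3


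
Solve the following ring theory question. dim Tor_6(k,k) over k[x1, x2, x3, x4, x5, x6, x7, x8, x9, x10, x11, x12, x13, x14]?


Koszul: C(n,i)=C(14,6)=3003


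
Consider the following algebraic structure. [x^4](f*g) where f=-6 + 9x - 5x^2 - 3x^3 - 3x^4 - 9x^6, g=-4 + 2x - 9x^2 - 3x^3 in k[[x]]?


[x^4] = sum a_i*b_j, i+j=4
  9*-3=-27
  -5*-9=45
  -3*2=-6
  -3*-4=12
Sum=24


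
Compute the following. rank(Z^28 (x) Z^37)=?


rank(M(x)N) = rank(M)*rank(N)
28*37 = 1036


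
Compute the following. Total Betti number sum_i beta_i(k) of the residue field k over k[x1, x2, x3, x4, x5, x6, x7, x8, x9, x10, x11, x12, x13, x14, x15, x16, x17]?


Koszul resolution: beta_i(k)=C(n,i), n=17
sum_i C(17,i) = 2^17 = 131072


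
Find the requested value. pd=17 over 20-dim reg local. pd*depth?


pd+depth=20
depth=20-17=3
pd*depth=17*3=51


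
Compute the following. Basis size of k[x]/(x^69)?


Basis: 1,x,...,x^68
dim=69


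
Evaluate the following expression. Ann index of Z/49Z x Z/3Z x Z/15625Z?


Exponent = lcm of the cyclic orders; pairwise coprime => product.
7^2*3^1*5^6=49*3*15625=2296875


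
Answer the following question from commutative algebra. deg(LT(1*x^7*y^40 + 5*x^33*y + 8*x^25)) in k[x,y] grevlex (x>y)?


LT: 1*x^7*y^40
deg_x=7, deg_y=40
Total=7+40=47


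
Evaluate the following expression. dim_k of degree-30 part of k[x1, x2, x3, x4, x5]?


C(d+n-1,n-1)=C(34,4)=46376


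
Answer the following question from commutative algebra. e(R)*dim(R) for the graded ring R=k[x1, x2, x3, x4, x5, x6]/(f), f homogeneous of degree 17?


e(R)=deg(f)=17, dim(R)=6-1=5
e*dim=17*5=85


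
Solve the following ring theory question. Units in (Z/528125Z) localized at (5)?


Local ring = Z/3125Z.
phi(3125) = 5^4*(5-1) = 2500


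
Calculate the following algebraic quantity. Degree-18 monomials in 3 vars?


C(d+n-1,n-1)=C(20,2)=190


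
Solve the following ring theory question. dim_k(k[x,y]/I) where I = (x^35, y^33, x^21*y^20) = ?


k[x,y]/I, I = (x^35, y^33, x^21*y^20)
Rect: 35x33=1155. Corner: (35-21)x(33-20)=182.
dim = 1155-182 = 973


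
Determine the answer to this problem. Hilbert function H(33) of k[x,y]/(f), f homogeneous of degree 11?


H(t)=d for t>=d-1.
d=11, t=33
H(33)=11


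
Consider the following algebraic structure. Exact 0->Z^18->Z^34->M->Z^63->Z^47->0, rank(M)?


Alt sum=0:
(-1)^0*18 + (-1)^1*34 + (-1)^2*? + (-1)^3*63 + (-1)^4*47=0
rank(M)=32


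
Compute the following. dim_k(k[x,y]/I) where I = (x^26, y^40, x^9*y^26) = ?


k[x,y]/I, I = (x^26, y^40, x^9*y^26)
Rect: 26x40=1040. Corner: (26-9)x(40-26)=238.
dim = 1040-238 = 802


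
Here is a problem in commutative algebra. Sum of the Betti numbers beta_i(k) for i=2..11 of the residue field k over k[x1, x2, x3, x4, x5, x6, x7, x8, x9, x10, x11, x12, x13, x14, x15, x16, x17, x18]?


Koszul resolution: beta_i(k)=C(n,i), n=18
C(18,2)=153, C(18,3)=816, C(18,4)=3060, C(18,5)=8568, C(18,6)=18564, C(18,7)=31824, C(18,8)=43758, C(18,9)=48620, C(18,10)=43758, C(18,11)=31824
Sum=230945


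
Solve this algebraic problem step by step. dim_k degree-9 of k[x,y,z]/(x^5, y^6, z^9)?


Need i<5, j<6, k<9 with i+j+k=9.
For each i, j ranges over max(0,9-i-8)..min(5,9-i):
  i=0: j in [1,5] -> 5
  i=1: j in [0,5] -> 6
  i=2: j in [0,5] -> 6
  i=3: j in [0,5] -> 6
  i=4: j in [0,5] -> 6
H(9) = 5+6+6+6+6 = 29


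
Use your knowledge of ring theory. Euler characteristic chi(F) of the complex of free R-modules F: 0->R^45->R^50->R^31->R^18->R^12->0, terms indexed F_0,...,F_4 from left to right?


chi = sum (-1)^i * rank:
(-1)^0*45=45
(-1)^1*50=-50
(-1)^2*31=31
(-1)^3*18=-18
(-1)^4*12=12
chi=20


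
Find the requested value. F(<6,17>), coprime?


gcd(6,17)=1 => F=ab-a-b=6*17-6-17=102-23=79


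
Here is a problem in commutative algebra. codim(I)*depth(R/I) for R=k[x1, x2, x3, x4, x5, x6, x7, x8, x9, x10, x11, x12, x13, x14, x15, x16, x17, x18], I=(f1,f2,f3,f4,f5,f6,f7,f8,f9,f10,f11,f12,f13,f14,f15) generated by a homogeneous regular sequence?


codim=15, depth=dim(R/I)=18-15=3
Product=15*3=45


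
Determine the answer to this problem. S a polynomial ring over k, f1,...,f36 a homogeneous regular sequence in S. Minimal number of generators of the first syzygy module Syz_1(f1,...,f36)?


Regular sequence => Koszul complex is the minimal free resolution.
Syz_1 minimally generated by Koszul relations f_i*e_j - f_j*e_i (i<j): mu(Syz_1) = beta_2 = C(m,2) = m(m-1)/2
m=36
36*35/2 = 630


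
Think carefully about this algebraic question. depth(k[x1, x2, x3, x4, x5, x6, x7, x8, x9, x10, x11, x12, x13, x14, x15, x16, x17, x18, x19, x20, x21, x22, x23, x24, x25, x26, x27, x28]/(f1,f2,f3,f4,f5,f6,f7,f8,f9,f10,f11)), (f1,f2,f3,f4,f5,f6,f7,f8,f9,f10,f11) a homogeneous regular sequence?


depth(R)=28
depth(R/I)=28-11=17


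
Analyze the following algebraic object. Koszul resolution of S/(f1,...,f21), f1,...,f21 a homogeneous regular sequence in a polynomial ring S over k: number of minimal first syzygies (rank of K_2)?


Regular sequence => Koszul complex is the minimal free resolution.
Syz_1 minimally generated by Koszul relations f_i*e_j - f_j*e_i (i<j): mu(Syz_1) = beta_2 = C(m,2) = m(m-1)/2
m=21
21*20/2 = 210


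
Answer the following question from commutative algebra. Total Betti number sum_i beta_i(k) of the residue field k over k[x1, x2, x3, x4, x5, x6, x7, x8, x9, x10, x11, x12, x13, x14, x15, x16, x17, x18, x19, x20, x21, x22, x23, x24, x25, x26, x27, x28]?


Koszul resolution: beta_i(k)=C(n,i), n=28
sum_i C(28,i) = 2^28 = 268435456


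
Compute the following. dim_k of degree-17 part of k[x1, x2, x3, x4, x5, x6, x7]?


C(d+n-1,n-1)=C(23,6)=100947


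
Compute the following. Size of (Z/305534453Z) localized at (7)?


7-primary part: 305534453=7^8*53
Size=7^8=5764801


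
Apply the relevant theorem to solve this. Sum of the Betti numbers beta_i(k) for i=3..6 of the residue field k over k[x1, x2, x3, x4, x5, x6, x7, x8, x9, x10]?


Koszul resolution: beta_i(k)=C(n,i), n=10
C(10,3)=120, C(10,4)=210, C(10,5)=252, C(10,6)=210
Sum=792


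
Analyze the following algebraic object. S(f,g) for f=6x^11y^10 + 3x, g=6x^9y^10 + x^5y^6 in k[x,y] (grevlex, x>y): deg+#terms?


LT(f)=6x^11y^10, LT(g)=6x^9y^10
lcm(LM)=x^11y^10
S(f,g) (scaled by 36 to clear denominators) = 6*f - 6x^2*g = -6x^7y^6 + 18x
2 terms, deg 13.
13+2=15


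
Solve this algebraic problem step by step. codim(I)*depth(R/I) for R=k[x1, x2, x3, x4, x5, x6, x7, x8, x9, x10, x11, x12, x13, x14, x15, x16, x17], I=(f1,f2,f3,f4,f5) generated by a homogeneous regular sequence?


codim=5, depth=dim(R/I)=17-5=12
Product=5*12=60


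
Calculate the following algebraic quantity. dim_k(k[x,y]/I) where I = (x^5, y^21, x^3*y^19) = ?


k[x,y]/I, I = (x^5, y^21, x^3*y^19)
Rect: 5x21=105. Corner: (5-3)x(21-19)=4.
dim = 105-4 = 101


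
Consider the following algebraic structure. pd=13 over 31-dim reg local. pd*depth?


pd+depth=31
depth=31-13=18
pd*depth=13*18=234


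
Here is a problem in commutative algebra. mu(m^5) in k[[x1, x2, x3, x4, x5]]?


C(n+d-1,d)=C(9,5)=126
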